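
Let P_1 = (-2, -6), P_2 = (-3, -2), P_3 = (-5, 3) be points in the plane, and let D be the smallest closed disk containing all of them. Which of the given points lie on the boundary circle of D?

P_1, P_3

Side lengths²: P_1P_2² = 17, P_1P_3² = 90, P_2P_3² = 29.
Since P_1P_3² = 90 ≥ 29 + 17 = 46, the angle opposite P_1P_3 is not acute, so the smallest enclosing circle has P_1P_3 as diameter.
Centre = midpoint of P_1P_3 = (-3.5, -1.5), r² = 90/4 = 22.5.
The points at distance exactly r from the centre are P_1, P_3 — 2 points.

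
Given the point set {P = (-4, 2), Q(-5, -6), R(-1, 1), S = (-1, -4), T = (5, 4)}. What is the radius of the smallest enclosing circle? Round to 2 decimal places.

7.07

A smallest enclosing disk is always determined by at most three of the input points on its boundary.
The farthest pair is Q–T with squared distance 200. The circle on this segment as diameter has centre (0, -1) and r² = 200/4 = 50.
Check P: distance² to centre = 25 ≤ 50, so it lies inside.
All remaining points lie in this disk, and no smaller disk contains both endpoints, so this is the minimum enclosing circle.
r = √50 ≈ 7.07.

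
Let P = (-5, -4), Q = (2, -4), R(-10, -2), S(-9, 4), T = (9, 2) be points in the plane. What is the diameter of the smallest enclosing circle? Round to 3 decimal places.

19.416

A smallest enclosing disk is always determined by at most three of the input points on its boundary.
The farthest pair is R–T with squared distance 377. The circle on this segment as diameter has centre (-0.5, 0) and r² = 377/4 = 94.25.
Check P: distance² to centre = 36.25 ≤ 94.25, so it lies inside.
All remaining points lie in this disk, and no smaller disk contains both endpoints, so this is the minimum enclosing circle.
Diameter = 2r = 2√(94.25) ≈ 19.416.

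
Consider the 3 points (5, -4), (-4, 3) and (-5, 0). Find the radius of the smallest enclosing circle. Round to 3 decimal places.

Call the three points A, B, C in the order given.
Side lengths²: AB² = 130, AC² = 116, BC² = 10.
Since AB² = 130 ≥ 116 + 10 = 126, the angle opposite AB is not acute, so the smallest enclosing circle has AB as diameter.
Centre = midpoint of AB = (0.5, -0.5), r² = 130/4 = 32.5.
r = √(32.5) ≈ 5.701.

5.701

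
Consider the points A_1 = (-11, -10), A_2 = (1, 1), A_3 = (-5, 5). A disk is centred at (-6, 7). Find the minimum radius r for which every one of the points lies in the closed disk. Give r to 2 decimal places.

17.72

The required radius is the distance from (-6, 7) to the farthest point.
Squared distances: 314, 85, 5.
Maximum is 314, attained at A_1.
r = √314 ≈ 17.72.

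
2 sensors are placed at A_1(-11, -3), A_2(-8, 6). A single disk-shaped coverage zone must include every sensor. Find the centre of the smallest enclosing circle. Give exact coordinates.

(-9.5, 1.5)

The smallest circle enclosing two points has them as diameter endpoints.
Centre = midpoint = (-9.5, 1.5); r² = |A_1A_2|²/4 = 90/4 = 22.5.
Centre = (-9.5, 1.5).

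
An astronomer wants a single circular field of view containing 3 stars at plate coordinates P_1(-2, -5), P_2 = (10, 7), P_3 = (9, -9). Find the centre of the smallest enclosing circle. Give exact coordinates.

(173/30, -23/30)

Side lengths²: P_1P_2² = 288, P_1P_3² = 137, P_2P_3² = 257.
Since P_1P_2² = 288 < 257 + 137 = 394, the triangle is acute, so the smallest enclosing circle is the circumcircle.
Circumcentre = (173/30, -23/30), r² = 35209/450.
Centre = (173/30, -23/30).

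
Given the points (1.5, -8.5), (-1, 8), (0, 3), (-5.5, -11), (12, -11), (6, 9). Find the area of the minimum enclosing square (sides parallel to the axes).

The bounding box has width 17.5 and height 20.
An axis-aligned square enclosing the set must have side ≥ max(width, height).
So the minimum side is max(17.5, 20) = 20.
Area = 20² = 400.

400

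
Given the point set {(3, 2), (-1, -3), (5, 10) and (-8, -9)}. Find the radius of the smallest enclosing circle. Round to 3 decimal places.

The minimum enclosing circle of a finite set is fixed by two of the points (as a diameter) or three (as a circumcircle).
The farthest pair is (5, 10)–(-8, -9) with squared distance 530. The circle on this segment as diameter has centre (-1.5, 0.5) and r² = 530/4 = 132.5.
Check (3, 2): distance² to centre = 22.5 ≤ 132.5, so it lies inside.
All remaining points lie in this disk, and no smaller disk contains both endpoints, so this is the minimum enclosing circle.
r = √(132.5) ≈ 11.511.

11.511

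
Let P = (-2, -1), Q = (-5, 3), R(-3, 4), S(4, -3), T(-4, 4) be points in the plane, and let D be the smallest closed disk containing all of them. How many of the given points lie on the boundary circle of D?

2

By Welzl's lemma the MEC is supported by two points (diametrically opposite) or three points (on a circumcircle).
The farthest pair is Q–S with squared distance 117. The circle on this segment as diameter has centre (-0.5, 0) and r² = 117/4 = 29.25.
Check P: distance² to centre = 3.25 ≤ 29.25, so it lies inside.
All remaining points lie in this disk, and no smaller disk contains both endpoints, so this is the minimum enclosing circle.
The points at distance exactly r from the centre are Q, S — 2 points.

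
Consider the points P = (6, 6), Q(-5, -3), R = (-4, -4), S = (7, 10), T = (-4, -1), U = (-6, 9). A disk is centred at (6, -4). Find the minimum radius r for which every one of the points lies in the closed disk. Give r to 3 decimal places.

17.692

The required radius is the distance from (6, -4) to the farthest point.
Squared distances: 100, 122, 100, 197, 109, 313.
Maximum is 313, attained at U.
r = √313 ≈ 17.692.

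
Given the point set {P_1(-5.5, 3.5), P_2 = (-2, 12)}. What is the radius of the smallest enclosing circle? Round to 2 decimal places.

4.60

The smallest circle enclosing two points has them as diameter endpoints.
Centre = midpoint = (-3.75, 7.75); r² = |P_1P_2|²/4 = 84.5/4 = 21.125.
r = √(21.125) ≈ 4.60.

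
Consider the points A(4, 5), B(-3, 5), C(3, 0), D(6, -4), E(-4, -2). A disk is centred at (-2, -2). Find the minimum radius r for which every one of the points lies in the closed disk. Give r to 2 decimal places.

The required radius is the distance from (-2, -2) to the farthest point.
Squared distances: 85, 50, 29, 68, 4.
Maximum is 85, attained at A.
r = √85 ≈ 9.22.

9.22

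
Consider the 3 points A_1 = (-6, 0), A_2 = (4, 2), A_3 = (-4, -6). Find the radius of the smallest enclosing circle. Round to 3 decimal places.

Side lengths²: A_1A_2² = 104, A_1A_3² = 40, A_2A_3² = 128.
Since A_2A_3² = 128 < 104 + 40 = 144, the triangle is acute, so the smallest enclosing circle is the circumcircle.
Circumcentre = (-0.5, -1.5), r² = 32.5.
r = √(32.5) ≈ 5.701.

5.701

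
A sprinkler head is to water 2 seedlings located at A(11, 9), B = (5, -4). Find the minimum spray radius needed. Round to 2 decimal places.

The smallest circle enclosing two points has them as diameter endpoints.
Centre = midpoint = (8, 2.5); r² = |AB|²/4 = 205/4 = 51.25.
r = √(51.25) ≈ 7.16.

7.16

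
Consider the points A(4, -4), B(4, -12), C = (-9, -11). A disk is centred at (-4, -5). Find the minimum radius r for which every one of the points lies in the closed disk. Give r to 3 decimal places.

10.630

The required radius is the distance from (-4, -5) to the farthest point.
Squared distances: 65, 113, 61.
Maximum is 113, attained at B.
r = √113 ≈ 10.630.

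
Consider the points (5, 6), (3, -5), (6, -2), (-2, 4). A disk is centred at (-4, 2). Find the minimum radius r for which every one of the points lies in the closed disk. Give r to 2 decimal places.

10.77

The required radius is the distance from (-4, 2) to the farthest point.
Squared distances: 97, 98, 116, 8.
Maximum is 116, attained at (6, -2).
r = √116 ≈ 10.77.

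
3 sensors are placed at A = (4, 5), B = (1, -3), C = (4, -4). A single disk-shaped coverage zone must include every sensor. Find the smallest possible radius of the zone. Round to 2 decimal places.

4.50

Side lengths²: AB² = 73, AC² = 81, BC² = 10.
Since AC² = 81 < 73 + 10 = 83, the triangle is acute, so the smallest enclosing circle is the circumcircle.
Circumcentre = (23/6, 0.5), r² = 365/18.
r = √(365/18) ≈ 4.50.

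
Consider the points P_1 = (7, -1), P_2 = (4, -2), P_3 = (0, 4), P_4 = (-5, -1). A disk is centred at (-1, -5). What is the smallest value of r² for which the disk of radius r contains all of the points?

The required radius is the distance from (-1, -5) to the farthest point.
Squared distances: 80, 34, 82, 32.
Maximum is 82, attained at P_3.

82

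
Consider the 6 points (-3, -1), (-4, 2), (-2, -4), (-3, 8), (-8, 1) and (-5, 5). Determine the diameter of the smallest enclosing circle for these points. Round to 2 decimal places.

By Welzl's lemma the MEC is supported by two points (diametrically opposite) or three points (on a circumcircle).
The farthest pair is (-2, -4)–(-3, 8) with squared distance 145. The circle on this segment as diameter has centre (-2.5, 2) and r² = 145/4 = 36.25.
Check (-3, -1): distance² to centre = 9.25 ≤ 36.25, so it lies inside.
All remaining points lie in this disk, and no smaller disk contains both endpoints, so this is the minimum enclosing circle.
Diameter = 2r = 2√(36.25) ≈ 12.04.

12.04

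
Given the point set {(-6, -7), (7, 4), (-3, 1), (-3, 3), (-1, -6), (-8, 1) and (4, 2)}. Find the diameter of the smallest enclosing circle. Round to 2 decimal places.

17.05

By Welzl's lemma the MEC is supported by two points (diametrically opposite) or three points (on a circumcircle).
The minimum enclosing circle is determined by three boundary points: (-6, -7), (7, 4), (-8, 1).
Their circumcentre is (5/21, -25/21) with r² = 32045/441.
The farthest remaining point (-3, 3) is at distance² 12368/441 ≤ 32045/441.
Diameter = 2r = 2√(32045/441) ≈ 17.05.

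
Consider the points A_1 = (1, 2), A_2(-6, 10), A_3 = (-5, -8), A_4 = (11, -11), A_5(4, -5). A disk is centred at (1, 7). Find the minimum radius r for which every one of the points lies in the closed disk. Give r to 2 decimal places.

20.59

The required radius is the distance from (1, 7) to the farthest point.
Squared distances: 25, 58, 261, 424, 153.
Maximum is 424, attained at A_4.
r = √424 ≈ 20.59.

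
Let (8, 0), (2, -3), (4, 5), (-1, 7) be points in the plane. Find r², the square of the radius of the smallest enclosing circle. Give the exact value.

The minimum enclosing circle of a finite set is fixed by two of the points (as a diameter) or three (as a circumcircle).
The minimum enclosing circle is determined by three boundary points: (8, 0), (2, -3), (-1, 7).
Their circumcentre is (133/46, 125/46) with r² = 35425/1058.
The farthest remaining point (4, 5) is at distance² 6813/1058 ≤ 35425/1058.

35425/1058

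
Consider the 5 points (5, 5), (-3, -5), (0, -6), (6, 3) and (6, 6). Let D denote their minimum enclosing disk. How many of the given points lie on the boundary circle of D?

The farthest pair is (-3, -5)–(6, 6) with squared distance 202. The circle on this segment as diameter has centre (1.5, 0.5) and r² = 202/4 = 50.5.
Check (5, 5): distance² to centre = 32.5 ≤ 50.5, so it lies inside.
All remaining points lie in this disk, and no smaller disk contains both endpoints, so this is the minimum enclosing circle.
The points at distance exactly r from the centre are (-3, -5), (6, 6) — 2 points.

2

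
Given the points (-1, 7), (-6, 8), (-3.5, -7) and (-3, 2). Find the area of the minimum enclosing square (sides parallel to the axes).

The bounding box has width 5 and height 15.
An axis-aligned square enclosing the set must have side ≥ max(width, height).
So the minimum side is max(5, 15) = 15.
Area = 15² = 225.

225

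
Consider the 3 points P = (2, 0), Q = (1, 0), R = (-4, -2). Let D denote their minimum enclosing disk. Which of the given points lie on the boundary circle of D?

Side lengths²: PQ² = 1, PR² = 40, QR² = 29.
Since PR² = 40 ≥ 29 + 1 = 30, the angle opposite PR is not acute, so the smallest enclosing circle has PR as diameter.
Centre = midpoint of PR = (-1, -1), r² = 40/4 = 10.
The points at distance exactly r from the centre are P, R — 2 points.

P, R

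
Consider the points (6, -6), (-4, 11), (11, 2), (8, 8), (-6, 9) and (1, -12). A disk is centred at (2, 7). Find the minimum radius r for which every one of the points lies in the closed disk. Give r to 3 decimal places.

19.026

The required radius is the distance from (2, 7) to the farthest point.
Squared distances: 185, 52, 106, 37, 68, 362.
Maximum is 362, attained at (1, -12).
r = √362 ≈ 19.026.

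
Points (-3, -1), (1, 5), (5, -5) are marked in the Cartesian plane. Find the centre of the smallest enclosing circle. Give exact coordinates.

(2.375, -0.25)

Call the three points A, B, C in the order given.
Side lengths²: AB² = 52, AC² = 80, BC² = 116.
Since BC² = 116 < 80 + 52 = 132, the triangle is acute, so the smallest enclosing circle is the circumcircle.
Circumcentre = (2.375, -0.25), r² = 29.453125.
Centre = (2.375, -0.25).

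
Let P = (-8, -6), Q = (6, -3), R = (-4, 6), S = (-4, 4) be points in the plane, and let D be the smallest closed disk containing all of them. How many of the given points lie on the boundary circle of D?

3

The minimum enclosing circle is determined by three boundary points: P, Q, R.
Their circumcentre is (-43/26, -113/78) with r² = 185525/3042.
The farthest remaining point S is at distance² 107057/3042 ≤ 185525/3042.
The points at distance exactly r from the centre are P, Q, R — 3 points.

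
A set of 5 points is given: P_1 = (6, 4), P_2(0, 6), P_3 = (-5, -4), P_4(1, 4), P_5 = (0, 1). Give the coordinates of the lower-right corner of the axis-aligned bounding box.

x-range [-5, 6], y-range [-4, 6].
The lower-right corner is (6, -4).

(6, -4)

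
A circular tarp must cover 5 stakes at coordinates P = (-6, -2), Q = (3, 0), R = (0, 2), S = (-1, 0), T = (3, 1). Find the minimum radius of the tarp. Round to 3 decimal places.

The farthest pair is P–T with squared distance 90. The circle on this segment as diameter has centre (-1.5, -0.5) and r² = 90/4 = 22.5.
Check Q: distance² to centre = 20.5 ≤ 22.5, so it lies inside.
All remaining points lie in this disk, and no smaller disk contains both endpoints, so this is the minimum enclosing circle.
r = √(22.5) ≈ 4.743.

4.743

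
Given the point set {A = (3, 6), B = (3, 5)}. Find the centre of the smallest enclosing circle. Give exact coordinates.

(3, 5.5)

The smallest circle enclosing two points has them as diameter endpoints.
Centre = midpoint = (3, 5.5); r² = |AB|²/4 = 1/4 = 0.25.
Centre = (3, 5.5).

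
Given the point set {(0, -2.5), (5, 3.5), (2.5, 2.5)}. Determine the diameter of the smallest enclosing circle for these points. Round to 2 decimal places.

7.81

Call the three points A, B, C in the order given.
Side lengths²: AB² = 61, AC² = 31.25, BC² = 7.25.
Since AB² = 61 ≥ 31.25 + 7.25 = 38.5, the angle opposite AB is not acute, so the smallest enclosing circle has AB as diameter.
Centre = midpoint of AB = (2.5, 0.5), r² = 61/4 = 15.25.
Diameter = 2r = 2√(15.25) ≈ 7.81.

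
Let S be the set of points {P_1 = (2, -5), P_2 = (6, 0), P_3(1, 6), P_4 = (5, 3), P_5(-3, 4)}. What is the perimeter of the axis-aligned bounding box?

Width = max x − min x = 6 − (-3) = 9.
Height = max y − min y = 6 − (-5) = 11.
Perimeter = 2(9 + 11) = 40.

40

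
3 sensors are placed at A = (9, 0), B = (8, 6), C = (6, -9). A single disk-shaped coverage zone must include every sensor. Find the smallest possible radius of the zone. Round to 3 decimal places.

Side lengths²: AB² = 37, AC² = 90, BC² = 229.
Since BC² = 229 ≥ 90 + 37 = 127, the angle opposite BC is not acute, so the smallest enclosing circle has BC as diameter.
Centre = midpoint of BC = (7, -1.5), r² = 229/4 = 57.25.
r = √(57.25) ≈ 7.566.

7.566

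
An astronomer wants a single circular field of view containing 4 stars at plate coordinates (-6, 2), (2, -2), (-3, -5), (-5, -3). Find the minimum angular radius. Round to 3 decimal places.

4.514

By Welzl's lemma the MEC is supported by two points (diametrically opposite) or three points (on a circumcircle).
The minimum enclosing circle is determined by three boundary points: (-6, 2), (2, -2), (-3, -5).
Their circumcentre is (-25/11, -6/11) with r² = 2465/121.
The farthest remaining point (-5, -3) is at distance² 1629/121 ≤ 2465/121.
r = √(2465/121) ≈ 4.514.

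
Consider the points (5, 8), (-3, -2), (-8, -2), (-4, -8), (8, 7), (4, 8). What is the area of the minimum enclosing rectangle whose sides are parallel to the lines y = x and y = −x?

135

In coordinates u = x + y, v = x − y the rectangle is axis-aligned; the map (x,y)→(u,v) scales areas by 2.
u-values: 13, -5, -10, -12, 15, 12; range = 15 − (-12) = 27.
v-values: -3, -1, -6, 4, 1, -4; range = 4 − (-6) = 10.
Area = (27 × 10) / 2 = 135.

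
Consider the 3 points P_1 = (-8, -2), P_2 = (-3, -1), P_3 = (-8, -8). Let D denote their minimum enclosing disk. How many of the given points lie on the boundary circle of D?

2

Side lengths²: P_1P_2² = 26, P_1P_3² = 36, P_2P_3² = 74.
Since P_2P_3² = 74 ≥ 36 + 26 = 62, the angle opposite P_2P_3 is not acute, so the smallest enclosing circle has P_2P_3 as diameter.
Centre = midpoint of P_2P_3 = (-5.5, -4.5), r² = 74/4 = 18.5.
The points at distance exactly r from the centre are P_2, P_3 — 2 points.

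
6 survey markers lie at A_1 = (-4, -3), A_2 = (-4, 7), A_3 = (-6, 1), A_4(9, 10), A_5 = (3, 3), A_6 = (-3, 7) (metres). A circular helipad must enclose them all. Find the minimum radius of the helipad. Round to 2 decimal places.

The minimum enclosing circle of a finite set is fixed by two of the points (as a diameter) or three (as a circumcircle).
The farthest pair is A_1–A_4 with squared distance 338. The circle on this segment as diameter has centre (2.5, 3.5) and r² = 338/4 = 84.5.
Check A_2: distance² to centre = 54.5 ≤ 84.5, so it lies inside.
All remaining points lie in this disk, and no smaller disk contains both endpoints, so this is the minimum enclosing circle.
r = √(84.5) ≈ 9.19.

9.19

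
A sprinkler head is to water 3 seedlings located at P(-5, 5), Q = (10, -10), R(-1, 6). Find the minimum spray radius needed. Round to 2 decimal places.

Side lengths²: PQ² = 450, PR² = 17, QR² = 377.
Since PQ² = 450 ≥ 377 + 17 = 394, the angle opposite PQ is not acute, so the smallest enclosing circle has PQ as diameter.
Centre = midpoint of PQ = (2.5, -2.5), r² = 450/4 = 112.5.
r = √(112.5) ≈ 10.61.

10.61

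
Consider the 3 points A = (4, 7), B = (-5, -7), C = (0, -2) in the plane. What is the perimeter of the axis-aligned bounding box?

46

Width = max x − min x = 4 − (-5) = 9.
Height = max y − min y = 7 − (-7) = 14.
Perimeter = 2(9 + 14) = 46.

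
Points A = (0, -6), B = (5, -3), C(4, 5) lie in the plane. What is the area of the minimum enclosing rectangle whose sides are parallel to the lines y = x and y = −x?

In coordinates u = x + y, v = x − y the rectangle is axis-aligned; the map (x,y)→(u,v) scales areas by 2.
u-values: -6, 2, 9; range = 9 − (-6) = 15.
v-values: 6, 8, -1; range = 8 − (-1) = 9.
Area = (15 × 9) / 2 = 67.5.

67.5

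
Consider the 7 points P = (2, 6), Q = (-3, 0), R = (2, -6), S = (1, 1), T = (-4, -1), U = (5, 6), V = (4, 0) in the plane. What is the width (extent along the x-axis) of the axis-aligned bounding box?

9

max x = 5, min x = -4, so width = 9.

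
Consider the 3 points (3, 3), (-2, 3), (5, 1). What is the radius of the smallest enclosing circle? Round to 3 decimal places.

3.640

Call the three points A, B, C in the order given.
Side lengths²: AB² = 25, AC² = 8, BC² = 53.
Since BC² = 53 ≥ 25 + 8 = 33, the angle opposite BC is not acute, so the smallest enclosing circle has BC as diameter.
Centre = midpoint of BC = (1.5, 2), r² = 53/4 = 13.25.
r = √(13.25) ≈ 3.640.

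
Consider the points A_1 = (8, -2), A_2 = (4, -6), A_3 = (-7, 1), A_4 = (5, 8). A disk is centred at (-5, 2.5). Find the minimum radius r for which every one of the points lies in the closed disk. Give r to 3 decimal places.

13.757

The required radius is the distance from (-5, 2.5) to the farthest point.
Squared distances: 189.25, 153.25, 6.25, 130.25.
Maximum is 189.25, attained at A_1.
r = √(189.25) ≈ 13.757.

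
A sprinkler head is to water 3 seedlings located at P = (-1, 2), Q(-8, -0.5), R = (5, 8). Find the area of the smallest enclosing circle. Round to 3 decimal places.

189.477

Side lengths²: PQ² = 55.25, PR² = 72, QR² = 241.25.
Since QR² = 241.25 ≥ 72 + 55.25 = 127.25, the angle opposite QR is not acute, so the smallest enclosing circle has QR as diameter.
Centre = midpoint of QR = (-1.5, 3.75), r² = 241.25/4 = 60.3125.
Area = π·r² = π·60.3125 ≈ 189.477.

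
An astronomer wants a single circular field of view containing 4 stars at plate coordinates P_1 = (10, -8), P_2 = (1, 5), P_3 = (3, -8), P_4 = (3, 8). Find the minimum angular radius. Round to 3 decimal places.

8.732

The farthest pair is P_1–P_4 with squared distance 305. The circle on this segment as diameter has centre (6.5, 0) and r² = 305/4 = 76.25.
Check P_2: distance² to centre = 55.25 ≤ 76.25, so it lies inside.
All remaining points lie in this disk, and no smaller disk contains both endpoints, so this is the minimum enclosing circle.
r = √(76.25) ≈ 8.732.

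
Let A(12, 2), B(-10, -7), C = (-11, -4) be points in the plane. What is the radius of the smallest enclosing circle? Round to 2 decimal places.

Side lengths²: AB² = 565, AC² = 565, BC² = 10.
Since AC² = 565 < 565 + 10 = 575, the triangle is acute, so the smallest enclosing circle is the circumcircle.
Circumcentre = (0.7, -53/30), r² = 12769/90.
r = √(12769/90) ≈ 11.91.

11.91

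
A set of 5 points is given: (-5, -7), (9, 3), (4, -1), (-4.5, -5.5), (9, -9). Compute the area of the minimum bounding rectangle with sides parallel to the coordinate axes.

x ranges over [-5, 9], width 14.
y ranges over [-9, 3], height 12.
Area = 14 × 12 = 168.

168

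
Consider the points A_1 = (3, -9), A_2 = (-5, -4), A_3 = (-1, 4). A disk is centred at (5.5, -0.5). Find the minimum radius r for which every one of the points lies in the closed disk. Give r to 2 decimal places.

The required radius is the distance from (5.5, -0.5) to the farthest point.
Squared distances: 78.5, 122.5, 62.5.
Maximum is 122.5, attained at A_2.
r = √(122.5) ≈ 11.07.

11.07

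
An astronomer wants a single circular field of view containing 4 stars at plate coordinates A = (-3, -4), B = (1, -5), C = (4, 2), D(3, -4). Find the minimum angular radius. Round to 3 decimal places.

4.610

By Welzl's lemma the MEC is supported by two points (diametrically opposite) or three points (on a circumcircle).
The farthest pair is A–C with squared distance 85. The circle on this segment as diameter has centre (0.5, -1) and r² = 85/4 = 21.25.
Check B: distance² to centre = 16.25 ≤ 21.25, so it lies inside.
All remaining points lie in this disk, and no smaller disk contains both endpoints, so this is the minimum enclosing circle.
r = √(21.25) ≈ 4.610.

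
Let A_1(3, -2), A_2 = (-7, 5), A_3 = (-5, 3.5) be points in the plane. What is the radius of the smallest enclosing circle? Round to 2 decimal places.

6.10

Side lengths²: A_1A_2² = 149, A_1A_3² = 94.25, A_2A_3² = 6.25.
Since A_1A_2² = 149 ≥ 94.25 + 6.25 = 100.5, the angle opposite A_1A_2 is not acute, so the smallest enclosing circle has A_1A_2 as diameter.
Centre = midpoint of A_1A_2 = (-2, 1.5), r² = 149/4 = 37.25.
r = √(37.25) ≈ 6.10.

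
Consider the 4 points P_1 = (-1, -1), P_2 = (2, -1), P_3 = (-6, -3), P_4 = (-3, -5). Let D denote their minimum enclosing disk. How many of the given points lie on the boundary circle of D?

2

By Welzl's lemma the MEC is supported by two points (diametrically opposite) or three points (on a circumcircle).
The farthest pair is P_2–P_3 with squared distance 68. The circle on this segment as diameter has centre (-2, -2) and r² = 68/4 = 17.
Check P_1: distance² to centre = 2 ≤ 17, so it lies inside.
All remaining points lie in this disk, and no smaller disk contains both endpoints, so this is the minimum enclosing circle.
The points at distance exactly r from the centre are P_2, P_3 — 2 points.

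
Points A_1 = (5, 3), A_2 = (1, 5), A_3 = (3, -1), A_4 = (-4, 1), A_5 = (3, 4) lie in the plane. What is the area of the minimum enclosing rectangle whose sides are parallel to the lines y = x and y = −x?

In coordinates u = x + y, v = x − y the rectangle is axis-aligned; the map (x,y)→(u,v) scales areas by 2.
u-values: 8, 6, 2, -3, 7; range = 8 − (-3) = 11.
v-values: 2, -4, 4, -5, -1; range = 4 − (-5) = 9.
Area = (11 × 9) / 2 = 49.5.

49.5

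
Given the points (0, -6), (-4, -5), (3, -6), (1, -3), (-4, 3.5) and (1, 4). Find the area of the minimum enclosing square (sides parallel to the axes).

The bounding box has width 7 and height 10.
An axis-aligned square enclosing the set must have side ≥ max(width, height).
So the minimum side is max(7, 10) = 10.
Area = 10² = 100.

100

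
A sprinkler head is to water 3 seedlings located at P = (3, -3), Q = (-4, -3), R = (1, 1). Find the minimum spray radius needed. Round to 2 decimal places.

3.58

Side lengths²: PQ² = 49, PR² = 20, QR² = 41.
Since PQ² = 49 < 41 + 20 = 61, the triangle is acute, so the smallest enclosing circle is the circumcircle.
Circumcentre = (-0.5, -2.25), r² = 12.8125.
r = √(12.8125) ≈ 3.58.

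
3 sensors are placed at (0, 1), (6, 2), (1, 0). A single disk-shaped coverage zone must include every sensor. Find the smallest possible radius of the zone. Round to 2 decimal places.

3.04

Call the three points A, B, C in the order given.
Side lengths²: AB² = 37, AC² = 2, BC² = 29.
Since AB² = 37 ≥ 29 + 2 = 31, the angle opposite AB is not acute, so the smallest enclosing circle has AB as diameter.
Centre = midpoint of AB = (3, 1.5), r² = 37/4 = 9.25.
r = √(9.25) ≈ 3.04.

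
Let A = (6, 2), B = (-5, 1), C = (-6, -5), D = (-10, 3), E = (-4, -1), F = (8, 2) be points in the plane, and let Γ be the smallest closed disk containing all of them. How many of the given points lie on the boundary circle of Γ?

3

A smallest enclosing disk is always determined by at most three of the input points on its boundary.
The farthest pair is D–F with squared distance 325. The circle on this segment as diameter has centre (-1, 2.5) and r² = 325/4 = 81.25.
Check A: distance² to centre = 49.25 ≤ 81.25, so it lies inside.
All remaining points lie in this disk, and no smaller disk contains both endpoints, so this is the minimum enclosing circle.
The points at distance exactly r from the centre are C, D, F — 3 points.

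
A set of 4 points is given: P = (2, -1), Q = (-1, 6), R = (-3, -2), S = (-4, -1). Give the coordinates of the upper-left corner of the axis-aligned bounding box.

x-range [-4, 2], y-range [-2, 6].
The upper-left corner is (-4, 6).

(-4, 6)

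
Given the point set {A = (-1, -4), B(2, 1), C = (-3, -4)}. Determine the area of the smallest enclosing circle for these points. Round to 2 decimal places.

39.27

Side lengths²: AB² = 34, AC² = 4, BC² = 50.
Since BC² = 50 ≥ 34 + 4 = 38, the angle opposite BC is not acute, so the smallest enclosing circle has BC as diameter.
Centre = midpoint of BC = (-0.5, -1.5), r² = 50/4 = 12.5.
Area = π·r² = π·12.5 ≈ 39.27.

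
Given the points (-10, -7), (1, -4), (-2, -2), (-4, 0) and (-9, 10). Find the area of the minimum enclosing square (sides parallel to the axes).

289

The bounding box has width 11 and height 17.
An axis-aligned square enclosing the set must have side ≥ max(width, height).
So the minimum side is max(11, 17) = 17.
Area = 17² = 289.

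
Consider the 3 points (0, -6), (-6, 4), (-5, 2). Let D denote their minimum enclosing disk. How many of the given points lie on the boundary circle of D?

Call the three points A, B, C in the order given.
Side lengths²: AB² = 136, AC² = 89, BC² = 5.
Since AB² = 136 ≥ 89 + 5 = 94, the angle opposite AB is not acute, so the smallest enclosing circle has AB as diameter.
Centre = midpoint of AB = (-3, -1), r² = 136/4 = 34.
The points at distance exactly r from the centre are (0, -6), (-6, 4) — 2 points.

2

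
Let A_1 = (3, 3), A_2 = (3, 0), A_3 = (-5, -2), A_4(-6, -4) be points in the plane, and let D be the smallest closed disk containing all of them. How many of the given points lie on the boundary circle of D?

A smallest enclosing disk is always determined by at most three of the input points on its boundary.
The farthest pair is A_1–A_4 with squared distance 130. The circle on this segment as diameter has centre (-1.5, -0.5) and r² = 130/4 = 32.5.
Check A_2: distance² to centre = 20.5 ≤ 32.5, so it lies inside.
All remaining points lie in this disk, and no smaller disk contains both endpoints, so this is the minimum enclosing circle.
The points at distance exactly r from the centre are A_1, A_4 — 2 points.

2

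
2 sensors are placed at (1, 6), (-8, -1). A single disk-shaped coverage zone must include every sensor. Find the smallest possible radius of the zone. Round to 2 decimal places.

The smallest circle enclosing two points has them as diameter endpoints.
Centre = midpoint = (-3.5, 2.5); r² = |(1, 6)−(-8, -1)|²/4 = 130/4 = 32.5.
r = √(32.5) ≈ 5.70.

5.70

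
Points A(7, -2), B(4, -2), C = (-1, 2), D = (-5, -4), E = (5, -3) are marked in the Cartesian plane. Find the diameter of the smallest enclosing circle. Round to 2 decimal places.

12.17

By Welzl's lemma the MEC is supported by two points (diametrically opposite) or three points (on a circumcircle).
The farthest pair is A–D with squared distance 148. The circle on this segment as diameter has centre (1, -3) and r² = 148/4 = 37.
Check B: distance² to centre = 10 ≤ 37, so it lies inside.
All remaining points lie in this disk, and no smaller disk contains both endpoints, so this is the minimum enclosing circle.
Diameter = 2r = 2√37 ≈ 12.17.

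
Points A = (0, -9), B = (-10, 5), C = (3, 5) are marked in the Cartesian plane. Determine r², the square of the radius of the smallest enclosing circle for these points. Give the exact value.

7585/98

Side lengths²: AB² = 296, AC² = 205, BC² = 169.
Since AB² = 296 < 205 + 169 = 374, the triangle is acute, so the smallest enclosing circle is the circumcircle.
Circumcentre = (-3.5, -13/14), r² = 7585/98.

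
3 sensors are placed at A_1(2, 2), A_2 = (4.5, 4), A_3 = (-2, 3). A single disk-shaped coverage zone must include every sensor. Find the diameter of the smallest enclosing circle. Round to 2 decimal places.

Side lengths²: A_1A_2² = 10.25, A_1A_3² = 17, A_2A_3² = 43.25.
Since A_2A_3² = 43.25 ≥ 17 + 10.25 = 27.25, the angle opposite A_2A_3 is not acute, so the smallest enclosing circle has A_2A_3 as diameter.
Centre = midpoint of A_2A_3 = (1.25, 3.5), r² = 43.25/4 = 10.8125.
Diameter = 2r = 2√(10.8125) ≈ 6.58.

6.58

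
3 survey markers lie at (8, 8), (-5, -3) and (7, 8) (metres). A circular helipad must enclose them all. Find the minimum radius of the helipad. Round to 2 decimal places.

8.51

Call the three points A, B, C in the order given.
Side lengths²: AB² = 290, AC² = 1, BC² = 265.
Since AB² = 290 ≥ 265 + 1 = 266, the angle opposite AB is not acute, so the smallest enclosing circle has AB as diameter.
Centre = midpoint of AB = (1.5, 2.5), r² = 290/4 = 72.5.
r = √(72.5) ≈ 8.51.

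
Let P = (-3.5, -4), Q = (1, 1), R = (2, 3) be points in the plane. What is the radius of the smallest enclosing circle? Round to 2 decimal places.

4.45

Side lengths²: PQ² = 45.25, PR² = 79.25, QR² = 5.
Since PR² = 79.25 ≥ 45.25 + 5 = 50.25, the angle opposite PR is not acute, so the smallest enclosing circle has PR as diameter.
Centre = midpoint of PR = (-0.75, -0.5), r² = 79.25/4 = 19.8125.
r = √(19.8125) ≈ 4.45.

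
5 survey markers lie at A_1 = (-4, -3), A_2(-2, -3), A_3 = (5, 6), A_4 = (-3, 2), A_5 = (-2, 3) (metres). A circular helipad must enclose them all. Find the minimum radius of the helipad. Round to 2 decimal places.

The minimum enclosing circle of a finite set is fixed by two of the points (as a diameter) or three (as a circumcircle).
The farthest pair is A_1–A_3 with squared distance 162. The circle on this segment as diameter has centre (0.5, 1.5) and r² = 162/4 = 40.5.
Check A_2: distance² to centre = 26.5 ≤ 40.5, so it lies inside.
All remaining points lie in this disk, and no smaller disk contains both endpoints, so this is the minimum enclosing circle.
r = √(40.5) ≈ 6.36.

6.36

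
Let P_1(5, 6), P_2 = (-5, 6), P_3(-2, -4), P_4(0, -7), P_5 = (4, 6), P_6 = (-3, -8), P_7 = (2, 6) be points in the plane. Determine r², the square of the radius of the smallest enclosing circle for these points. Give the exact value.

The minimum enclosing circle is determined by three boundary points: P_1, P_2, P_6.
Their circumcentre is (0, -3/7) with r² = 3250/49.
The farthest remaining point P_5 is at distance² 2809/49 ≤ 3250/49.

3250/49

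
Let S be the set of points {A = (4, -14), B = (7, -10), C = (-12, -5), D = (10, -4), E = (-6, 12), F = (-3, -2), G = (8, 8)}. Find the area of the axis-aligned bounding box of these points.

x ranges over [-12, 10], width 22.
y ranges over [-14, 12], height 26.
Area = 22 × 26 = 572.

572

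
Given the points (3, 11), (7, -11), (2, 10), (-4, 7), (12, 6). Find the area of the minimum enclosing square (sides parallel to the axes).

The bounding box has width 16 and height 22.
An axis-aligned square enclosing the set must have side ≥ max(width, height).
So the minimum side is max(16, 22) = 22.
Area = 22² = 484.

484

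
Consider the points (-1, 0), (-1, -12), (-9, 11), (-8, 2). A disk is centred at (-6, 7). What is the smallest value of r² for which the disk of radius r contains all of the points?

386

The required radius is the distance from (-6, 7) to the farthest point.
Squared distances: 74, 386, 25, 29.
Maximum is 386, attained at (-1, -12).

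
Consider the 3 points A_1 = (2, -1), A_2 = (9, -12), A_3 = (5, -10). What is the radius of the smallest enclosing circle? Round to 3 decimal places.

6.519

Side lengths²: A_1A_2² = 170, A_1A_3² = 90, A_2A_3² = 20.
Since A_1A_2² = 170 ≥ 90 + 20 = 110, the angle opposite A_1A_2 is not acute, so the smallest enclosing circle has A_1A_2 as diameter.
Centre = midpoint of A_1A_2 = (5.5, -6.5), r² = 170/4 = 42.5.
r = √(42.5) ≈ 6.519.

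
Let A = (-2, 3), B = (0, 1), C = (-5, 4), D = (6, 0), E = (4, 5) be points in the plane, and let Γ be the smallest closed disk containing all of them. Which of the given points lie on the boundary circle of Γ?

By Welzl's lemma the MEC is supported by two points (diametrically opposite) or three points (on a circumcircle).
The farthest pair is C–D with squared distance 137. The circle on this segment as diameter has centre (0.5, 2) and r² = 137/4 = 34.25.
Check A: distance² to centre = 7.25 ≤ 34.25, so it lies inside.
All remaining points lie in this disk, and no smaller disk contains both endpoints, so this is the minimum enclosing circle.
The points at distance exactly r from the centre are C, D — 2 points.

C, D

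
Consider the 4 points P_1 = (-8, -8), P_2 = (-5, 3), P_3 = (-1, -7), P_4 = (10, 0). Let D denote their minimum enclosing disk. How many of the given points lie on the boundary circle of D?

2

A smallest enclosing disk is always determined by at most three of the input points on its boundary.
The farthest pair is P_1–P_4 with squared distance 388. The circle on this segment as diameter has centre (1, -4) and r² = 388/4 = 97.
Check P_2: distance² to centre = 85 ≤ 97, so it lies inside.
All remaining points lie in this disk, and no smaller disk contains both endpoints, so this is the minimum enclosing circle.
The points at distance exactly r from the centre are P_1, P_4 — 2 points.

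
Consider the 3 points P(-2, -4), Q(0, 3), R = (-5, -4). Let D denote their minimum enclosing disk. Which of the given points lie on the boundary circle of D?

Side lengths²: PQ² = 53, PR² = 9, QR² = 74.
Since QR² = 74 ≥ 53 + 9 = 62, the angle opposite QR is not acute, so the smallest enclosing circle has QR as diameter.
Centre = midpoint of QR = (-2.5, -0.5), r² = 74/4 = 18.5.
The points at distance exactly r from the centre are Q, R — 2 points.

Q, R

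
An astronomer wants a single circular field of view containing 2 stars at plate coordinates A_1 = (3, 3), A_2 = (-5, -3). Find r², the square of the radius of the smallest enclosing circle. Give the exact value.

25

The smallest circle enclosing two points has them as diameter endpoints.
Centre = midpoint = (-1, 0); r² = |A_1A_2|²/4 = 100/4 = 25.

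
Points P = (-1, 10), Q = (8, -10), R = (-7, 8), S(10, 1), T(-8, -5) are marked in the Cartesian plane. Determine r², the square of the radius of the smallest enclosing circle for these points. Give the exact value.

137.25

A smallest enclosing disk is always determined by at most three of the input points on its boundary.
The farthest pair is Q–R with squared distance 549. The circle on this segment as diameter has centre (0.5, -1) and r² = 549/4 = 137.25.
Check P: distance² to centre = 123.25 ≤ 137.25, so it lies inside.
All remaining points lie in this disk, and no smaller disk contains both endpoints, so this is the minimum enclosing circle.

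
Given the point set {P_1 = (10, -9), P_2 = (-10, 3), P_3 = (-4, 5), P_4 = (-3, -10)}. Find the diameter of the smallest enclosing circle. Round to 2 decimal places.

The farthest pair is P_1–P_2 with squared distance 544. The circle on this segment as diameter has centre (0, -3) and r² = 544/4 = 136.
Check P_3: distance² to centre = 80 ≤ 136, so it lies inside.
All remaining points lie in this disk, and no smaller disk contains both endpoints, so this is the minimum enclosing circle.
Diameter = 2r = 2√136 ≈ 23.32.

23.32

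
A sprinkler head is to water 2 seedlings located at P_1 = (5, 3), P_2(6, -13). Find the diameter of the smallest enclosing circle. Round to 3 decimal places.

16.031

The smallest circle enclosing two points has them as diameter endpoints.
Centre = midpoint = (5.5, -5); r² = |P_1P_2|²/4 = 257/4 = 64.25.
Diameter = 2r = 2√(64.25) ≈ 16.031.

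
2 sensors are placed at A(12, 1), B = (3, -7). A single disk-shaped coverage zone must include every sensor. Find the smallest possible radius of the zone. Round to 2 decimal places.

6.02

The smallest circle enclosing two points has them as diameter endpoints.
Centre = midpoint = (7.5, -3); r² = |AB|²/4 = 145/4 = 36.25.
r = √(36.25) ≈ 6.02.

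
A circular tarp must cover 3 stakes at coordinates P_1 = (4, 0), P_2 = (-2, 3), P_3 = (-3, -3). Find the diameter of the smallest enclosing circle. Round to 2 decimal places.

7.97

Side lengths²: P_1P_2² = 45, P_1P_3² = 58, P_2P_3² = 37.
Since P_1P_3² = 58 < 45 + 37 = 82, the triangle is acute, so the smallest enclosing circle is the circumcircle.
Circumcentre = (1/26, -11/26), r² = 5365/338.
Diameter = 2r = 2√(5365/338) ≈ 7.97.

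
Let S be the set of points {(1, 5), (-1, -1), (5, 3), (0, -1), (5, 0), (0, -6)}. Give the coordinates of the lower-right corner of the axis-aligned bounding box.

(5, -6)

x-range [-1, 5], y-range [-6, 5].
The lower-right corner is (5, -6).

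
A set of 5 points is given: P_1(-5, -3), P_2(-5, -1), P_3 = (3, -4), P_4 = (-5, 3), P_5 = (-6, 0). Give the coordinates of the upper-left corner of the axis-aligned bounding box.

x-range [-6, 3], y-range [-4, 3].
The upper-left corner is (-6, 3).

(-6, 3)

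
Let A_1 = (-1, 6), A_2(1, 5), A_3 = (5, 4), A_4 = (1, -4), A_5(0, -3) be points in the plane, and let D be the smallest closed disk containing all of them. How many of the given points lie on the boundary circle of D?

The minimum enclosing circle is determined by three boundary points: A_1, A_3, A_4.
Their circumcentre is (5/7, 8/7) with r² = 1300/49.
The farthest remaining point A_5 is at distance² 866/49 ≤ 1300/49.
The points at distance exactly r from the centre are A_1, A_3, A_4 — 3 points.

3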